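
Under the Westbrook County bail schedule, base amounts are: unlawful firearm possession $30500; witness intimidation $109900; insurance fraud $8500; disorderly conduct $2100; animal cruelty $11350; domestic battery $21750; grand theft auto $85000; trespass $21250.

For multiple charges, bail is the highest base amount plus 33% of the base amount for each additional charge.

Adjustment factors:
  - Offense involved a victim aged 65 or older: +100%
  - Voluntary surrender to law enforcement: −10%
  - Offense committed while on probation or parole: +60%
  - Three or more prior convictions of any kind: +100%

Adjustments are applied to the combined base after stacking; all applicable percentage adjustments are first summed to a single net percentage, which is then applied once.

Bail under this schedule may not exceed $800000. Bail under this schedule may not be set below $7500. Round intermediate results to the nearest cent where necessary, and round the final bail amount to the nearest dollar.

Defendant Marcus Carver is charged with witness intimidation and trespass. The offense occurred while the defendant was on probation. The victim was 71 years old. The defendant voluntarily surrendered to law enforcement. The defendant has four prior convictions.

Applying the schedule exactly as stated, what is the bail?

$409194

Base amounts from the schedule: witness intimidation $109900; trespass $21250.
Stacking rule: highest base plus 33% of each additional charge. Highest is witness intimidation at $109900. Additional: $21250 × 33% = $7012.50. Combined base = $109900 + $7012.50 = $116912.50.
Net percentage adjustment: +100% −10% +60% +100% = +250%. $116912.50 × 3.5 = $409193.75.
$409193.75 is within the $800000 maximum.
$409193.75 is at or above the $7500 minimum.
Rounded to the nearest dollar: $409194.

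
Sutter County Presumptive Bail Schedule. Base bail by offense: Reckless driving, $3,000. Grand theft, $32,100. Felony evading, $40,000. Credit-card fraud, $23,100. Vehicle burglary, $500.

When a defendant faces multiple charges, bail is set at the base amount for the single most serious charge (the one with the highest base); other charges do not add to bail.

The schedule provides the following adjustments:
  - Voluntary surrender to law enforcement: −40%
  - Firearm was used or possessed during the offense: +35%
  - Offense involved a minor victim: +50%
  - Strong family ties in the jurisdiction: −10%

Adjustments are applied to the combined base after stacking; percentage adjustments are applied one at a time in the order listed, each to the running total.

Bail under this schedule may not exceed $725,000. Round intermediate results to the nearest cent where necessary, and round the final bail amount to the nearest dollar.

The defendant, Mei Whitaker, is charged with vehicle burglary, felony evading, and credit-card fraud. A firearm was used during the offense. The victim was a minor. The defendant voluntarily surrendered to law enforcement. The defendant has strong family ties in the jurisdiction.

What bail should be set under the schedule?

$43,740

Base amounts from the schedule: vehicle burglary $500; felony evading $40,000; credit-card fraud $23,100.
Stacking rule: use the highest base only. Highest is felony evading at $40,000. Combined base = $40,000.
Voluntary surrender to law enforcement (−40%): $40,000 × 0.6 = $24,000.
Firearm was used or possessed during the offense (+35%): $24,000 × 1.35 = $32,400.
Offense involved a minor victim (+50%): $32,400 × 1.5 = $48,600.
Strong family ties in the jurisdiction (−10%): $48,600 × 0.9 = $43,740.
$43,740 is within the $725,000 maximum.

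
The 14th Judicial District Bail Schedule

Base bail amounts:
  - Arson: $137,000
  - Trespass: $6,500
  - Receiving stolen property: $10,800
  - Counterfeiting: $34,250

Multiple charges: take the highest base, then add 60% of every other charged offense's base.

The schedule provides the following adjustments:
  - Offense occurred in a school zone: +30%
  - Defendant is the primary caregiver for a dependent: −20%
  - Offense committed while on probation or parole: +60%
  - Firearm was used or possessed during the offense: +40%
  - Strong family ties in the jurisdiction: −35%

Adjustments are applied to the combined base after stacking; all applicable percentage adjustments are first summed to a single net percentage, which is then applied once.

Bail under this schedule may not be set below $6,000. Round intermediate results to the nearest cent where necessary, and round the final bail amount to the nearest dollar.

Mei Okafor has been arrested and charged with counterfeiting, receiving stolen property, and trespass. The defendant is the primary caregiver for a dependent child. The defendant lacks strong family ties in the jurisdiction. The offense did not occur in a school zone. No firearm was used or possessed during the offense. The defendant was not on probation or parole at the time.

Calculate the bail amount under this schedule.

Base amounts from the schedule: counterfeiting $34,250; receiving stolen property $10,800; trespass $6,500.
Stacking rule: highest base plus 60% of each additional charge. Highest is counterfeiting at $34,250. Additional: $10,800 × 60% = $6,480; $6,500 × 60% = $3,900. Combined base = $34,250 + $10,380 = $44,630.
Defendant is the primary caregiver for a dependent (−20%): $44,630 × 0.8 = $35,704.
$35,704 is at or above the $6,000 minimum.

$35,704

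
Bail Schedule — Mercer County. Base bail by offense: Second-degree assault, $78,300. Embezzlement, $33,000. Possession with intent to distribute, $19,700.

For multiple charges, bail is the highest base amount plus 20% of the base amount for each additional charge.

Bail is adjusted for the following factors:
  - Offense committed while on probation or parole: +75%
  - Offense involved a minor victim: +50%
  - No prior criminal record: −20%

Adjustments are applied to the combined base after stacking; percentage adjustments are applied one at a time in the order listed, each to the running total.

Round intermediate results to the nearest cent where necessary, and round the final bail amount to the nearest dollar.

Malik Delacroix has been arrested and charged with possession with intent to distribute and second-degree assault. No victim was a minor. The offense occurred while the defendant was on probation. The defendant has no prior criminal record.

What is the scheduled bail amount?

Base amounts from the schedule: possession with intent to distribute $19,700; second-degree assault $78,300.
Stacking rule: highest base plus 20% of each additional charge. Highest is second-degree assault at $78,300. Additional: $19,700 × 20% = $3,940. Combined base = $78,300 + $3,940 = $82,240.
Offense committed while on probation or parole (+75%): $82,240 × 1.75 = $143,920.
No prior criminal record (−20%): $143,920 × 0.8 = $115,136.

$115,136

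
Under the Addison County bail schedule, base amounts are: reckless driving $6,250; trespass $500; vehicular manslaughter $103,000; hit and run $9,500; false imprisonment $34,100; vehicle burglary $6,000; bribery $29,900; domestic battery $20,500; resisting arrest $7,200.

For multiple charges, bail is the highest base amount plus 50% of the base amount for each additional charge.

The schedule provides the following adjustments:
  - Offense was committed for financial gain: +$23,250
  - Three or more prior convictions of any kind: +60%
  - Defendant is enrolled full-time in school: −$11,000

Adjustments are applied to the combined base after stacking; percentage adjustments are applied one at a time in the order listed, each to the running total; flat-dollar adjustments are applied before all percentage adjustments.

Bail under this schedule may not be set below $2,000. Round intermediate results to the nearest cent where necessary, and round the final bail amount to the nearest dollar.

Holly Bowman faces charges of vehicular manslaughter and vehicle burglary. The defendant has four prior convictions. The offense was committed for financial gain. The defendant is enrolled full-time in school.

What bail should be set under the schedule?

Base amounts from the schedule: vehicular manslaughter $103,000; vehicle burglary $6,000.
Stacking rule: highest base plus 50% of each additional charge. Highest is vehicular manslaughter at $103,000. Additional: $6,000 × 50% = $3,000. Combined base = $103,000 + $3,000 = $106,000.
Offense was committed for financial gain (+$23,250 flat): $106,000 + $23,250 = $129,250.
Defendant is enrolled full-time in school (−$11,000 flat): $129,250 − $11,000 = $118,250.
Three or more prior convictions of any kind (+60%): $118,250 × 1.6 = $189,200.
$189,200 is at or above the $2,000 minimum.

$189,200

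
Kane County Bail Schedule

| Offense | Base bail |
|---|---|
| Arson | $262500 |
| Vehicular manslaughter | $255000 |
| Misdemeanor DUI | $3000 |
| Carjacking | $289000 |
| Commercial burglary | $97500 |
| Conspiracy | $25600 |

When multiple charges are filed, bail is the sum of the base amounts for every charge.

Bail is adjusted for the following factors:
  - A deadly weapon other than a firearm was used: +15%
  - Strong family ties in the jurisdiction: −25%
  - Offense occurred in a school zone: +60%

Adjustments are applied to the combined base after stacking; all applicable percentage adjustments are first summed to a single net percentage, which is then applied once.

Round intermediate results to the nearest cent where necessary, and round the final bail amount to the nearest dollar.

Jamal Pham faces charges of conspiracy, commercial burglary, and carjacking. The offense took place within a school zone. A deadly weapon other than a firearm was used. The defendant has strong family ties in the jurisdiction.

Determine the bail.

$618150

Base amounts from the schedule: conspiracy $25600; commercial burglary $97500; carjacking $289000.
Stacking rule: sum of all bases. $25600 + $97500 + $289000 = $412100.
Net percentage adjustment: +15% −25% +60% = +50%. $412100 × 1.5 = $618150.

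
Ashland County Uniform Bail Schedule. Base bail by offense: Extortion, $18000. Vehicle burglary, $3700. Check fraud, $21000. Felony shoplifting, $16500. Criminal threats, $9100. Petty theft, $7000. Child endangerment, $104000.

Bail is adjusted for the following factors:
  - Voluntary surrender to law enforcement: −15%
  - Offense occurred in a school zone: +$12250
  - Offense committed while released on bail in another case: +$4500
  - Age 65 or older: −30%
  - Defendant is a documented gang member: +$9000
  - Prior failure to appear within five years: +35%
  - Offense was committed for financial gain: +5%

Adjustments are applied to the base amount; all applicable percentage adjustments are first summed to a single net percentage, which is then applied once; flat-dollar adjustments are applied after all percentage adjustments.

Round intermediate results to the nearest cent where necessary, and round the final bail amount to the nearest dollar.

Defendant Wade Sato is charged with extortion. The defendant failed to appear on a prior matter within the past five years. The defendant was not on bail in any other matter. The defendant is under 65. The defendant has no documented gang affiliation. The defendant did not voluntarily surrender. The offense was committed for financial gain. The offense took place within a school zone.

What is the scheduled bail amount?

$37450

Base amounts from the schedule: extortion $18000.
Single charge. Combined base = $18000.
Net percentage adjustment: +35% +5% = +40%. $18000 × 1.4 = $25200.
Offense occurred in a school zone (+$12250 flat): $25200 + $12250 = $37450.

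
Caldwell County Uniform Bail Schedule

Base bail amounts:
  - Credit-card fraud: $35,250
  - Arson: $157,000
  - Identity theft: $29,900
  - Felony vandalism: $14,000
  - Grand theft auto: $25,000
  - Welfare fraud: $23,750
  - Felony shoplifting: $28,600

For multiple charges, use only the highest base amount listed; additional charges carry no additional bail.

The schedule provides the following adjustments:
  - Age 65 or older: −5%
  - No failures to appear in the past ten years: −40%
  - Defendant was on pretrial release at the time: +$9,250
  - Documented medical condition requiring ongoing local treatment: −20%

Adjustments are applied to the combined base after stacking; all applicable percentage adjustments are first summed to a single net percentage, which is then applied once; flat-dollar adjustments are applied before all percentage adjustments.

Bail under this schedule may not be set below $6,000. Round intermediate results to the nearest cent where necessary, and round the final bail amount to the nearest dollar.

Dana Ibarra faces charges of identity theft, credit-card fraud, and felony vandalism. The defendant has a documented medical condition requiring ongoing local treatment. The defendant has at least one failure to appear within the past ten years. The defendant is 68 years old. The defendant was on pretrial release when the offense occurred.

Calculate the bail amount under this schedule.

Base amounts from the schedule: identity theft $29,900; credit-card fraud $35,250; felony vandalism $14,000.
Stacking rule: use the highest base only. Highest is credit-card fraud at $35,250. Combined base = $35,250.
Defendant was on pretrial release at the time (+$9,250 flat): $35,250 + $9,250 = $44,500.
Net percentage adjustment: −5% −20% = −25%. $44,500 × 0.75 = $33,375.
$33,375 is at or above the $6,000 minimum.

$33,375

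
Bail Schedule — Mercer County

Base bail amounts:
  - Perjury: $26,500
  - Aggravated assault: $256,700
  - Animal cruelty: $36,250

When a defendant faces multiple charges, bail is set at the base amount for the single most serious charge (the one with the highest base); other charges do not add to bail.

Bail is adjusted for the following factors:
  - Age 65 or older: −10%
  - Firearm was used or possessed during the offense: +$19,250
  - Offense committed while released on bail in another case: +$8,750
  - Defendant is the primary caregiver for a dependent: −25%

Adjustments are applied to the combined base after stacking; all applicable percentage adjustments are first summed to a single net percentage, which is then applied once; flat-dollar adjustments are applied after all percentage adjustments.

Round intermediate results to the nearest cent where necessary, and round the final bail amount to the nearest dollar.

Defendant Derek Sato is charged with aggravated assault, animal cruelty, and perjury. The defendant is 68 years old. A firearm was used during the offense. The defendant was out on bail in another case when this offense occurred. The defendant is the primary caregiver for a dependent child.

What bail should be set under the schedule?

$194,855

Base amounts from the schedule: aggravated assault $256,700; animal cruelty $36,250; perjury $26,500.
Stacking rule: use the highest base only. Highest is aggravated assault at $256,700. Combined base = $256,700.
Net percentage adjustment: −10% −25% = −35%. $256,700 × 0.65 = $166,855.
Firearm was used or possessed during the offense (+$19,250 flat): $166,855 + $19,250 = $186,105.
Offense committed while released on bail in another case (+$8,750 flat): $186,105 + $8,750 = $194,855.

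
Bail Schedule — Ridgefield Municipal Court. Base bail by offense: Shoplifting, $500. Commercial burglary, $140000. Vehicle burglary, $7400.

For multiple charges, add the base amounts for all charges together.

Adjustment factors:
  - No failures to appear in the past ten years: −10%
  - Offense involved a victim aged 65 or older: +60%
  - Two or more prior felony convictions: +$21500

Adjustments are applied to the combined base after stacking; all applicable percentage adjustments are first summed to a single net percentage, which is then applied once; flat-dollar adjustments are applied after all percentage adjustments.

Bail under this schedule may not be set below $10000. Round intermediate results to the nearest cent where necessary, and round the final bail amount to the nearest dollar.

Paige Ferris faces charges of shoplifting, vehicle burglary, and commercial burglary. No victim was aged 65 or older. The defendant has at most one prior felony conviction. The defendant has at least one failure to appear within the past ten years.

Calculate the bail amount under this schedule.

$147900

Base amounts from the schedule: shoplifting $500; vehicle burglary $7400; commercial burglary $140000.
Stacking rule: sum of all bases. $500 + $7400 + $140000 = $147900.
No adjustment factors apply to this defendant.
$147900 is at or above the $10000 minimum.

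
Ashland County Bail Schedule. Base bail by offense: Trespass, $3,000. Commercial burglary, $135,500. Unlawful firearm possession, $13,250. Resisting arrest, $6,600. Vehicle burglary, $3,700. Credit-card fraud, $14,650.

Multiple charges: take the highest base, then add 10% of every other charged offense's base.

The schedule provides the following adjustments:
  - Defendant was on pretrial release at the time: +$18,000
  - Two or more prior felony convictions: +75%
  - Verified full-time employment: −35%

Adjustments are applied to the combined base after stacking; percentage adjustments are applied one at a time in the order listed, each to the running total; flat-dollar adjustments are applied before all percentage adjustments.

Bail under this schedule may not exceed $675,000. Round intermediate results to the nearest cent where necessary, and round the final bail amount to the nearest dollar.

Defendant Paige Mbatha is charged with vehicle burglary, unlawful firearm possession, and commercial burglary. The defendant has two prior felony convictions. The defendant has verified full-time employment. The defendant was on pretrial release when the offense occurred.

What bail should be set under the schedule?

Base amounts from the schedule: vehicle burglary $3,700; unlawful firearm possession $13,250; commercial burglary $135,500.
Stacking rule: highest base plus 10% of each additional charge. Highest is commercial burglary at $135,500. Additional: $3,700 × 10% = $370; $13,250 × 10% = $1,325. Combined base = $135,500 + $1,695 = $137,195.
Defendant was on pretrial release at the time (+$18,000 flat): $137,195 + $18,000 = $155,195.
Two or more prior felony convictions (+75%): $155,195 × 1.75 = $271,591.25.
Verified full-time employment (−35%): $271,591.25 × 0.65 = $176,534.31.
$176,534.31 is within the $675,000 maximum.
Rounded to the nearest dollar: $176,534.

$176,534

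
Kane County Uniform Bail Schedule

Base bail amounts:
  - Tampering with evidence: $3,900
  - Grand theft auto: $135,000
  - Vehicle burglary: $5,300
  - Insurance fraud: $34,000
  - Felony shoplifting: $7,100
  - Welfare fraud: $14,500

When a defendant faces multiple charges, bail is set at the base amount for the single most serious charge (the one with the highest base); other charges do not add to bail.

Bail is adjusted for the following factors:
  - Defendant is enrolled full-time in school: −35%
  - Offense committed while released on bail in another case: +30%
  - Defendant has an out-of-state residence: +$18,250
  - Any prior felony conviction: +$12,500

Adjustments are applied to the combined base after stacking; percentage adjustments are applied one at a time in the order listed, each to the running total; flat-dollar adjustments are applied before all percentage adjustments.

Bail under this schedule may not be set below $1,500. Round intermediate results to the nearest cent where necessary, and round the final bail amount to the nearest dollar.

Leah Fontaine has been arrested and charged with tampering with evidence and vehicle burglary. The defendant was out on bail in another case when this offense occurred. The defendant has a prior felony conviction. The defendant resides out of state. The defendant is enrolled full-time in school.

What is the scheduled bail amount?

$30,462

Base amounts from the schedule: tampering with evidence $3,900; vehicle burglary $5,300.
Stacking rule: use the highest base only. Highest is vehicle burglary at $5,300. Combined base = $5,300.
Defendant has an out-of-state residence (+$18,250 flat): $5,300 + $18,250 = $23,550.
Any prior felony conviction (+$12,500 flat): $23,550 + $12,500 = $36,050.
Defendant is enrolled full-time in school (−35%): $36,050 × 0.65 = $23,432.50.
Offense committed while released on bail in another case (+30%): $23,432.50 × 1.3 = $30,462.25.
$30,462.25 is at or above the $1,500 minimum.
Rounded to the nearest dollar: $30,462.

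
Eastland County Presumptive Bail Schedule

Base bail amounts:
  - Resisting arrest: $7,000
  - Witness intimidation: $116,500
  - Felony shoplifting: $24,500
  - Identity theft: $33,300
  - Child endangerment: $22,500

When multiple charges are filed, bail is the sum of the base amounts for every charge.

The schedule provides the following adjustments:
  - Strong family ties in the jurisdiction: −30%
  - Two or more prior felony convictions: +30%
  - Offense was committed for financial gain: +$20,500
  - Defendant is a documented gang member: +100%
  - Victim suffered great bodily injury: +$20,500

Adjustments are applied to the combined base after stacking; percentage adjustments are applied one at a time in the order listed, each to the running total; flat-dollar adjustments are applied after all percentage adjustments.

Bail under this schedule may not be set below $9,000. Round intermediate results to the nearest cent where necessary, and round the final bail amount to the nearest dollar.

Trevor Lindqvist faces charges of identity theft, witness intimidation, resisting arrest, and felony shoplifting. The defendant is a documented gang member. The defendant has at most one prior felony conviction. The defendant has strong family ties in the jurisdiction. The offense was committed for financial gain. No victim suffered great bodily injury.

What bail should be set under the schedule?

$274,320

Base amounts from the schedule: identity theft $33,300; witness intimidation $116,500; resisting arrest $7,000; felony shoplifting $24,500.
Stacking rule: sum of all bases. $33,300 + $116,500 + $7,000 + $24,500 = $181,300.
Strong family ties in the jurisdiction (−30%): $181,300 × 0.7 = $126,910.
Defendant is a documented gang member (+100%): $126,910 × 2 = $253,820.
Offense was committed for financial gain (+$20,500 flat): $253,820 + $20,500 = $274,320.
$274,320 is at or above the $9,000 minimum.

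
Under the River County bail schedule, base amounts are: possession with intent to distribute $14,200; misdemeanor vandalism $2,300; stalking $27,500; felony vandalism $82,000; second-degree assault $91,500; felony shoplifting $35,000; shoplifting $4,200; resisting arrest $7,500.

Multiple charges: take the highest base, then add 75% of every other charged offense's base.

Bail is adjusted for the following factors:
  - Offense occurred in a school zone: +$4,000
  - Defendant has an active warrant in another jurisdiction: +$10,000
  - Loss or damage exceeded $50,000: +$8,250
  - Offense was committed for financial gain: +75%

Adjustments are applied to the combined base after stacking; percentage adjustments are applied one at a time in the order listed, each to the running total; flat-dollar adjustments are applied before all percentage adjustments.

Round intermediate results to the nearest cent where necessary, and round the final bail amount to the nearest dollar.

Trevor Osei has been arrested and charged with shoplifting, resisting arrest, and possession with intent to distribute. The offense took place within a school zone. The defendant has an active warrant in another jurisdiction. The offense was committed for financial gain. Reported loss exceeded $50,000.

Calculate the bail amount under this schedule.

Base amounts from the schedule: shoplifting $4,200; resisting arrest $7,500; possession with intent to distribute $14,200.
Stacking rule: highest base plus 75% of each additional charge. Highest is possession with intent to distribute at $14,200. Additional: $4,200 × 75% = $3,150; $7,500 × 75% = $5,625. Combined base = $14,200 + $8,775 = $22,975.
Offense occurred in a school zone (+$4,000 flat): $22,975 + $4,000 = $26,975.
Defendant has an active warrant in another jurisdiction (+$10,000 flat): $26,975 + $10,000 = $36,975.
Loss or damage exceeded $50,000 (+$8,250 flat): $36,975 + $8,250 = $45,225.
Offense was committed for financial gain (+75%): $45,225 × 1.75 = $79,143.75.
Rounded to the nearest dollar: $79,144.

$79,144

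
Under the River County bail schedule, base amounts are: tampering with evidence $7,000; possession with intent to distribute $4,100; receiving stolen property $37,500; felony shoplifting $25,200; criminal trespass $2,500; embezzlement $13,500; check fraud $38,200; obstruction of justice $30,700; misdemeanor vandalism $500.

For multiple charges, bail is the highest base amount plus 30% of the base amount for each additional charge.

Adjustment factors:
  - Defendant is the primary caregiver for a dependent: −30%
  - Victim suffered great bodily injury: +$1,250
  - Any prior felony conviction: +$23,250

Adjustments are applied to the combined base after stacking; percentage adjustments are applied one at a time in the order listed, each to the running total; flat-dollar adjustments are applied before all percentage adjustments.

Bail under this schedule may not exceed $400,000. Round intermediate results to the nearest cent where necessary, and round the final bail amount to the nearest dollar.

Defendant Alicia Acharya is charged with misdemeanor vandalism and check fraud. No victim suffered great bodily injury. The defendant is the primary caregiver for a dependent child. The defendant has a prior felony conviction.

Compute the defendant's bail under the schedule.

Base amounts from the schedule: misdemeanor vandalism $500; check fraud $38,200.
Stacking rule: highest base plus 30% of each additional charge. Highest is check fraud at $38,200. Additional: $500 × 30% = $150. Combined base = $38,200 + $150 = $38,350.
Any prior felony conviction (+$23,250 flat): $38,350 + $23,250 = $61,600.
Defendant is the primary caregiver for a dependent (−30%): $61,600 × 0.7 = $43,120.
$43,120 is within the $400,000 maximum.

$43,120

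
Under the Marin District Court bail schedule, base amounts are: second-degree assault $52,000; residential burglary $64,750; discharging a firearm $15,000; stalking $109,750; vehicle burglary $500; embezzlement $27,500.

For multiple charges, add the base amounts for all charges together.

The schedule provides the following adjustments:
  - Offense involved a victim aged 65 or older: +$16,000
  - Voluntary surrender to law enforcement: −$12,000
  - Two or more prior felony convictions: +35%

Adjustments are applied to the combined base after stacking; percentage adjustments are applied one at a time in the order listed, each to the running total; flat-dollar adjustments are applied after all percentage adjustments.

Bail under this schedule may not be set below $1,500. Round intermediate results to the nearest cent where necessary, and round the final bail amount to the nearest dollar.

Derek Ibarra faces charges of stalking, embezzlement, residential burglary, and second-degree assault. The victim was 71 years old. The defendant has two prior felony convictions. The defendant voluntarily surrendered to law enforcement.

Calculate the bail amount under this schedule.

Base amounts from the schedule: stalking $109,750; embezzlement $27,500; residential burglary $64,750; second-degree assault $52,000.
Stacking rule: sum of all bases. $109,750 + $27,500 + $64,750 + $52,000 = $254,000.
Two or more prior felony convictions (+35%): $254,000 × 1.35 = $342,900.
Offense involved a victim aged 65 or older (+$16,000 flat): $342,900 + $16,000 = $358,900.
Voluntary surrender to law enforcement (−$12,000 flat): $358,900 − $12,000 = $346,900.
$346,900 is at or above the $1,500 minimum.

$346,900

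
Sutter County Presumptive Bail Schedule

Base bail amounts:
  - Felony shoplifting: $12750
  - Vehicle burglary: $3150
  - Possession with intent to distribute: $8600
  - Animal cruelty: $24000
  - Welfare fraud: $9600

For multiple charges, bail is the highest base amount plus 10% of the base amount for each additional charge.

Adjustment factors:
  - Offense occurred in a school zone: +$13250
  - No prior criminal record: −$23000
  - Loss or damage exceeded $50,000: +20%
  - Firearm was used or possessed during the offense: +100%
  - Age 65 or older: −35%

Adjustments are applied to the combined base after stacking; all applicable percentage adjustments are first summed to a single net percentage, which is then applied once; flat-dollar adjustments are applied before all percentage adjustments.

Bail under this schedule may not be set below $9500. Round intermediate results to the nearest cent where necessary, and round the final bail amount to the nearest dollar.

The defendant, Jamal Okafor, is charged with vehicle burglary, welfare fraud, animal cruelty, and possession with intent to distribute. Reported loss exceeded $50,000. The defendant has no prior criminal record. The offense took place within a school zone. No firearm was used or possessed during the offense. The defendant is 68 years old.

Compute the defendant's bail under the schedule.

$13927

Base amounts from the schedule: vehicle burglary $3150; welfare fraud $9600; animal cruelty $24000; possession with intent to distribute $8600.
Stacking rule: highest base plus 10% of each additional charge. Highest is animal cruelty at $24000. Additional: $3150 × 10% = $315; $9600 × 10% = $960; $8600 × 10% = $860. Combined base = $24000 + $2135 = $26135.
Offense occurred in a school zone (+$13250 flat): $26135 + $13250 = $39385.
No prior criminal record (−$23000 flat): $39385 − $23000 = $16385.
Net percentage adjustment: +20% −35% = −15%. $16385 × 0.85 = $13927.25.
$13927.25 is at or above the $9500 minimum.
Rounded to the nearest dollar: $13927.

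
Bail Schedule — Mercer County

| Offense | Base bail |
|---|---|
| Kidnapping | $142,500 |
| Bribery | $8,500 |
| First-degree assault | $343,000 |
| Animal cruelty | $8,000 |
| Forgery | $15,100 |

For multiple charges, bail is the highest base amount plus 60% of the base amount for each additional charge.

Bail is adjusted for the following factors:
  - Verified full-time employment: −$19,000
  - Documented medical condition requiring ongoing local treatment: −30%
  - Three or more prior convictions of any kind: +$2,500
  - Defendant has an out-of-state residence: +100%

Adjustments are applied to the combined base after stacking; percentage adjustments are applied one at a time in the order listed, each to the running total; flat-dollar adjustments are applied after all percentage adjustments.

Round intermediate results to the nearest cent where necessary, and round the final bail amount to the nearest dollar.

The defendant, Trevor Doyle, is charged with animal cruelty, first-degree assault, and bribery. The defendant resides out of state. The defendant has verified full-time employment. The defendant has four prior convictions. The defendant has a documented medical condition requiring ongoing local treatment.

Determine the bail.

Base amounts from the schedule: animal cruelty $8,000; first-degree assault $343,000; bribery $8,500.
Stacking rule: highest base plus 60% of each additional charge. Highest is first-degree assault at $343,000. Additional: $8,000 × 60% = $4,800; $8,500 × 60% = $5,100. Combined base = $343,000 + $9,900 = $352,900.
Documented medical condition requiring ongoing local treatment (−30%): $352,900 × 0.7 = $247,030.
Defendant has an out-of-state residence (+100%): $247,030 × 2 = $494,060.
Verified full-time employment (−$19,000 flat): $494,060 − $19,000 = $475,060.
Three or more prior convictions of any kind (+$2,500 flat): $475,060 + $2,500 = $477,560.

$477,560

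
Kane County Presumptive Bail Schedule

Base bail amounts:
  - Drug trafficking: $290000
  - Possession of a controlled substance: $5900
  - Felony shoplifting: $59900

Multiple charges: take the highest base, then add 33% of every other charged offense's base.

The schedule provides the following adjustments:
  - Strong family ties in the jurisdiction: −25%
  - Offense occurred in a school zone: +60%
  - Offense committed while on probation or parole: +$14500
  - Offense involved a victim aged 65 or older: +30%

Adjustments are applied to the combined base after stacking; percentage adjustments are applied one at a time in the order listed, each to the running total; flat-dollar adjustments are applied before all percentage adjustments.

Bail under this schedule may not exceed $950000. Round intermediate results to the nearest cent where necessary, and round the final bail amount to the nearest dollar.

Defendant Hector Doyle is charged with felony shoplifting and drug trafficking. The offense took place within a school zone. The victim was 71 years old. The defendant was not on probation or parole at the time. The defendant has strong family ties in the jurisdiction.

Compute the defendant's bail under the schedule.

Base amounts from the schedule: felony shoplifting $59900; drug trafficking $290000.
Stacking rule: highest base plus 33% of each additional charge. Highest is drug trafficking at $290000. Additional: $59900 × 33% = $19767. Combined base = $290000 + $19767 = $309767.
Strong family ties in the jurisdiction (−25%): $309767 × 0.75 = $232325.25.
Offense occurred in a school zone (+60%): $232325.25 × 1.6 = $371720.40.
Offense involved a victim aged 65 or older (+30%): $371720.40 × 1.3 = $483236.52.
$483236.52 is within the $950000 maximum.
Rounded to the nearest dollar: $483237.

$483237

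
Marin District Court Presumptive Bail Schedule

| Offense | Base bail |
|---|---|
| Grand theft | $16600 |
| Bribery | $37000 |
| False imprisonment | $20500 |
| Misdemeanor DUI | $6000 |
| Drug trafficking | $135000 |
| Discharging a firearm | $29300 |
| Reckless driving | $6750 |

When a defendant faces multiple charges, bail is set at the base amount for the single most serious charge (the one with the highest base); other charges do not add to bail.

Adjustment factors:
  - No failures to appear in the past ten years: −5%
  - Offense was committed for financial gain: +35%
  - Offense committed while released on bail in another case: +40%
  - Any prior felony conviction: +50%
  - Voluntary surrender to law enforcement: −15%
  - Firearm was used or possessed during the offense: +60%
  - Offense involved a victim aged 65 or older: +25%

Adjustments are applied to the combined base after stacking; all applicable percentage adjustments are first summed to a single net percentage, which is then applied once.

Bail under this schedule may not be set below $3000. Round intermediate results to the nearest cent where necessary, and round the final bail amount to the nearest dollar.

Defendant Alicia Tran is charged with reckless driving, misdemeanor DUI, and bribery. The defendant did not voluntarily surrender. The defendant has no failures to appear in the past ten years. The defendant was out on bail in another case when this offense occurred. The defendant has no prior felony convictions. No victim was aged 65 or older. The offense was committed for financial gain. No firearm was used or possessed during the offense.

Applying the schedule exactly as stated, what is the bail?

$62900

Base amounts from the schedule: reckless driving $6750; misdemeanor DUI $6000; bribery $37000.
Stacking rule: use the highest base only. Highest is bribery at $37000. Combined base = $37000.
Net percentage adjustment: −5% +35% +40% = +70%. $37000 × 1.7 = $62900.
$62900 is at or above the $3000 minimum.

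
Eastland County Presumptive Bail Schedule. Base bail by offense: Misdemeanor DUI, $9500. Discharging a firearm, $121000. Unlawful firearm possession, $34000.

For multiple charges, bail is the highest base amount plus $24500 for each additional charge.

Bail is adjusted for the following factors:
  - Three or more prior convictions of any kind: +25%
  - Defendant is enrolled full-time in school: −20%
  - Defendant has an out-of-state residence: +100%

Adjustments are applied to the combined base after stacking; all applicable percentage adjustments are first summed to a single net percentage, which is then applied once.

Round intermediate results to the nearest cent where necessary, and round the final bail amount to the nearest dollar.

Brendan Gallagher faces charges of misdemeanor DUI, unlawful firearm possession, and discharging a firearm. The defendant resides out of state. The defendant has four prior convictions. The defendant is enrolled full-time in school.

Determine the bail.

Base amounts from the schedule: misdemeanor DUI $9500; unlawful firearm possession $34000; discharging a firearm $121000.
Stacking rule: highest base plus $24500 per additional charge. Highest is discharging a firearm at $121000; 2 additional charges → +$49000. Combined base = $170000.
Net percentage adjustment: +25% −20% +100% = +105%. $170000 × 2.05 = $348500.

$348500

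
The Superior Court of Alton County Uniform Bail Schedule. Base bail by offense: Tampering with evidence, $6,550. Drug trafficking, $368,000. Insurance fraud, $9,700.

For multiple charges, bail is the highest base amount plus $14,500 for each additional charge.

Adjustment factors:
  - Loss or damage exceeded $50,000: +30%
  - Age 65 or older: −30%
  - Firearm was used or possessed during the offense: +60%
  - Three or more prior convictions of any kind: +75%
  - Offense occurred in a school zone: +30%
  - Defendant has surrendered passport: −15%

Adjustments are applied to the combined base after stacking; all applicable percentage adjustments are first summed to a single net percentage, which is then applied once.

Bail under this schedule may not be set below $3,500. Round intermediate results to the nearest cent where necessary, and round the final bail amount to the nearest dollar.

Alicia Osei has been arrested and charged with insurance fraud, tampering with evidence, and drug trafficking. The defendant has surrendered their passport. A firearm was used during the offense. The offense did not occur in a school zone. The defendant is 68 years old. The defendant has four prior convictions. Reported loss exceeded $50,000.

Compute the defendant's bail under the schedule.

Base amounts from the schedule: insurance fraud $9,700; tampering with evidence $6,550; drug trafficking $368,000.
Stacking rule: highest base plus $14,500 per additional charge. Highest is drug trafficking at $368,000; 2 additional charges → +$29,000. Combined base = $397,000.
Net percentage adjustment: +30% −30% +60% +75% −15% = +120%. $397,000 × 2.2 = $873,400.
$873,400 is at or above the $3,500 minimum.

$873,400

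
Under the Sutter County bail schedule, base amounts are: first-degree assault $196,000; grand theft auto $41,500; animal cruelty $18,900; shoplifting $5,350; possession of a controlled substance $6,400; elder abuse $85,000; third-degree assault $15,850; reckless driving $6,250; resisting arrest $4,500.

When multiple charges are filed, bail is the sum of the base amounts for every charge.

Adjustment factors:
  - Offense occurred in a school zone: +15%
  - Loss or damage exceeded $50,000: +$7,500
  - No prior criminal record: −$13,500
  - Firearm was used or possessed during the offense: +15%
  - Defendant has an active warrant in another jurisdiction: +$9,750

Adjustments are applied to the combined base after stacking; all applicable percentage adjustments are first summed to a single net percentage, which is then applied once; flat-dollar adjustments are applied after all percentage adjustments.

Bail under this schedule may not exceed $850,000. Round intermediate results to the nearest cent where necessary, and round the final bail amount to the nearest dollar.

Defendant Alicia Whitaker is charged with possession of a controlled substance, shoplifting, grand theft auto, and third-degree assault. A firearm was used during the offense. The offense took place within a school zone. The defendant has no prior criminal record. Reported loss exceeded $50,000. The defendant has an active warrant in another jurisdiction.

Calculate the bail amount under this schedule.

$93,580

Base amounts from the schedule: possession of a controlled substance $6,400; shoplifting $5,350; grand theft auto $41,500; third-degree assault $15,850.
Stacking rule: sum of all bases. $6,400 + $5,350 + $41,500 + $15,850 = $69,100.
Net percentage adjustment: +15% +15% = +30%. $69,100 × 1.3 = $89,830.
Loss or damage exceeded $50,000 (+$7,500 flat): $89,830 + $7,500 = $97,330.
No prior criminal record (−$13,500 flat): $97,330 − $13,500 = $83,830.
Defendant has an active warrant in another jurisdiction (+$9,750 flat): $83,830 + $9,750 = $93,580.
$93,580 is within the $850,000 maximum.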